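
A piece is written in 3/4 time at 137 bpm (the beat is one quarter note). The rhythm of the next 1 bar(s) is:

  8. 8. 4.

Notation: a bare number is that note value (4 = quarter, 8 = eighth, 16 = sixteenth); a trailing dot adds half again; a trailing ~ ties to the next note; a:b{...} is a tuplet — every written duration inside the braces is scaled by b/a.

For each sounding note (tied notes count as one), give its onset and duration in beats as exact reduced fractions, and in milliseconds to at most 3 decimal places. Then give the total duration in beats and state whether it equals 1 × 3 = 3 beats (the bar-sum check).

1) 0.0ms=0b +328.467ms=3/4b
2) 328.467ms=3/4b +328.467ms=3/4b
3) 656.934ms=3/2b +656.934ms=3/2b
Σ=3b of 3 (137bpm 3/4) — PASS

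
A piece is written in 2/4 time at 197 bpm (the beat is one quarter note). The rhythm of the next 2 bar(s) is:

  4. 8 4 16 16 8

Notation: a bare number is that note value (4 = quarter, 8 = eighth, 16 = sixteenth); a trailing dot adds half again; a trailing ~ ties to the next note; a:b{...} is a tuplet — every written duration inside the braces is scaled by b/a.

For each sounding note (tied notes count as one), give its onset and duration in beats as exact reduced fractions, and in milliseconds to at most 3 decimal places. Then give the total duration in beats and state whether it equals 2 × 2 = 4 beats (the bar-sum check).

1) 0.0ms=0b +456.853ms=3/2b
2) 456.853ms=3/2b +152.284ms=1/2b
3) 609.137ms=2b +304.569ms=1b
4) 913.706ms=3b +76.142ms=1/4b
5) 989.848ms=13/4b +76.142ms=1/4b
6) 1065.99ms=7/2b +152.284ms=1/2b
Σ=4b of 4 (197bpm 2/4) — PASS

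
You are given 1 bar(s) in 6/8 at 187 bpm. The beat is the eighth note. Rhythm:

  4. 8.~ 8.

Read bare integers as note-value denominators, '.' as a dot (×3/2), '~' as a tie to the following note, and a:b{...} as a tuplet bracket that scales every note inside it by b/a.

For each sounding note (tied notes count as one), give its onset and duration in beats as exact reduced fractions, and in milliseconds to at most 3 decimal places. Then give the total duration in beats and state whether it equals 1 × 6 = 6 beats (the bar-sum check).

1) 0.0ms=0b +962.567ms=3b
2) 962.567ms=3b +962.567ms=3b
Σ=6b of 6 (187bpm 6/8) — PASS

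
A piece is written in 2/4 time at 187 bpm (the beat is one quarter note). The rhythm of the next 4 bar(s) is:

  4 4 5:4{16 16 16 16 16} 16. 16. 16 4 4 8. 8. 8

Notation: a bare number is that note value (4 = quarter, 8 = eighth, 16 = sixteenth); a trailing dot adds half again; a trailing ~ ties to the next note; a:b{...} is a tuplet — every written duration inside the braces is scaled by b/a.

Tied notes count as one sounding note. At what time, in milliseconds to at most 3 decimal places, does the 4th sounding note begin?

note 4 onset = 11/5b = 705.882ms

1. 0.0ms @ 0 + 320.856ms (1)
2. 320.856ms @ 1 + 320.856ms (1)
3. 641.711ms @ 2 + 64.171ms (1/5)
4. 705.882ms @ 11/5 + 64.171ms (1/5)
5. 770.053ms @ 12/5 + 64.171ms (1/5)
6. 834.225ms @ 13/5 + 64.171ms (1/5)
7. 898.396ms @ 14/5 + 64.171ms (1/5)
8. 962.567ms @ 3 + 120.321ms (3/8)
9. 1082.888ms @ 27/8 + 120.321ms (3/8)
10. 1203.209ms @ 15/4 + 80.214ms (1/4)
11. 1283.422ms @ 4 + 320.856ms (1)
12. 1604.278ms @ 5 + 320.856ms (1)
13. 1925.134ms @ 6 + 240.642ms (3/4)
14. 2165.775ms @ 27/4 + 240.642ms (3/4)
15. 2406.417ms @ 15/2 + 160.428ms (1/2)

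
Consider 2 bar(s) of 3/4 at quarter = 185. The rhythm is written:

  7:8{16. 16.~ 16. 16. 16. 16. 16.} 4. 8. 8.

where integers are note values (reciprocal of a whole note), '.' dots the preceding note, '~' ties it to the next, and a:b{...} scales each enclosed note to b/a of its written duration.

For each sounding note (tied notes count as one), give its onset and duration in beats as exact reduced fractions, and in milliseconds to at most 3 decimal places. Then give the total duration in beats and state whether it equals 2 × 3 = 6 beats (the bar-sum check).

1) 0.0ms=0b +138.996ms=3/7b
2) 138.996ms=3/7b +277.992ms=6/7b
3) 416.988ms=9/7b +138.996ms=3/7b
4) 555.985ms=12/7b +138.996ms=3/7b
5) 694.981ms=15/7b +138.996ms=3/7b
6) 833.977ms=18/7b +138.996ms=3/7b
7) 972.973ms=3b +486.486ms=3/2b
8) 1459.459ms=9/2b +243.243ms=3/4b
9) 1702.703ms=21/4b +243.243ms=3/4b
Σ=6b of 6 (185bpm 3/4) — PASS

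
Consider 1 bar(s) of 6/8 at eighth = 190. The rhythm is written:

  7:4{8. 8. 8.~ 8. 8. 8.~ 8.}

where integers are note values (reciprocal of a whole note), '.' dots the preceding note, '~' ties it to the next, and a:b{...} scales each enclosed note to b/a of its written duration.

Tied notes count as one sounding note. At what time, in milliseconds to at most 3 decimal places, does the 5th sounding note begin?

note 5 onset = 30/7b = 1353.383ms

1. 0.0ms @ 0 + 270.677ms (6/7)
2. 270.677ms @ 6/7 + 270.677ms (6/7)
3. 541.353ms @ 12/7 + 541.353ms (12/7)
4. 1082.707ms @ 24/7 + 270.677ms (6/7)
5. 1353.383ms @ 30/7 + 541.353ms (12/7)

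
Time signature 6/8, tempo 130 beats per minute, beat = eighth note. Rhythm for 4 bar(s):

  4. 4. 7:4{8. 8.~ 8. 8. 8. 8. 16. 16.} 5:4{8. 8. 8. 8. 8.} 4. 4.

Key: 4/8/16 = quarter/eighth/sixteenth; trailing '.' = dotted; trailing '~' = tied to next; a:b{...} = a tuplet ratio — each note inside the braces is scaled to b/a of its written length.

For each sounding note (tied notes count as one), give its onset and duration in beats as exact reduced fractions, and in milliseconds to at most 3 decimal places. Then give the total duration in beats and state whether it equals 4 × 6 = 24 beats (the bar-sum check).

1) 0.0ms=0b +1384.615ms=3b
2) 1384.615ms=3b +1384.615ms=3b
3) 2769.231ms=6b +395.604ms=6/7b
4) 3164.835ms=48/7b +791.209ms=12/7b
5) 3956.044ms=60/7b +395.604ms=6/7b
6) 4351.648ms=66/7b +395.604ms=6/7b
7) 4747.253ms=72/7b +395.604ms=6/7b
8) 5142.857ms=78/7b +197.802ms=3/7b
9) 5340.659ms=81/7b +197.802ms=3/7b
10) 5538.462ms=12b +553.846ms=6/5b
11) 6092.308ms=66/5b +553.846ms=6/5b
12) 6646.154ms=72/5b +553.846ms=6/5b
13) 7200.0ms=78/5b +553.846ms=6/5b
14) 7753.846ms=84/5b +553.846ms=6/5b
15) 8307.692ms=18b +1384.615ms=3b
16) 9692.308ms=21b +1384.615ms=3b
Σ=24b of 24 (130bpm 6/8) — PASS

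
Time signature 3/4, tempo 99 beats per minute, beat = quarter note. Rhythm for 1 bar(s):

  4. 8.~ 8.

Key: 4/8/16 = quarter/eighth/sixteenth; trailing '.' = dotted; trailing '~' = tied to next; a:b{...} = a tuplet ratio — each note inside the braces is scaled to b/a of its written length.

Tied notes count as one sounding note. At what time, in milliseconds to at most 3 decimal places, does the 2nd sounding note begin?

note 2 onset = 3/2b = 909.091ms

1. 0.0ms @ 0 + 909.091ms (3/2)
2. 909.091ms @ 3/2 + 909.091ms (3/2)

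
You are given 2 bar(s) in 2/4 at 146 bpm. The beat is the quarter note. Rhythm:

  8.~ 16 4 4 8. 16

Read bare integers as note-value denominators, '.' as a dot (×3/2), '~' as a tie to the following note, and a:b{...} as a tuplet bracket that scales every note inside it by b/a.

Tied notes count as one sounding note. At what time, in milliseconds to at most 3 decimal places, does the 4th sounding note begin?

1. 0.0ms @ 0 + 410.959ms (1)
2. 410.959ms @ 1 + 410.959ms (1)
3. 821.918ms @ 2 + 410.959ms (1)
4. 1232.877ms @ 3 + 308.219ms (3/4)
5. 1541.096ms @ 15/4 + 102.74ms (1/4)

note 4 onset = 3b = 1232.877ms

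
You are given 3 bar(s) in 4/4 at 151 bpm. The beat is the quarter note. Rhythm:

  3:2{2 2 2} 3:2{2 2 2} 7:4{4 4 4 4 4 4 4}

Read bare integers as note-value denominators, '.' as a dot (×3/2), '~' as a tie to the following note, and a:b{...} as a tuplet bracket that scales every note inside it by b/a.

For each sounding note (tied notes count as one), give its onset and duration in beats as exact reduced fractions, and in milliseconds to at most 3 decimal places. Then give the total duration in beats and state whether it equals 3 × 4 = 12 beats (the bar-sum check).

1) 0.0ms=0b +529.801ms=4/3b
2) 529.801ms=4/3b +529.801ms=4/3b
3) 1059.603ms=8/3b +529.801ms=4/3b
4) 1589.404ms=4b +529.801ms=4/3b
5) 2119.205ms=16/3b +529.801ms=4/3b
6) 2649.007ms=20/3b +529.801ms=4/3b
7) 3178.808ms=8b +227.058ms=4/7b
8) 3405.866ms=60/7b +227.058ms=4/7b
9) 3632.923ms=64/7b +227.058ms=4/7b
10) 3859.981ms=68/7b +227.058ms=4/7b
11) 4087.039ms=72/7b +227.058ms=4/7b
12) 4314.096ms=76/7b +227.058ms=4/7b
13) 4541.154ms=80/7b +227.058ms=4/7b
Σ=12b of 12 (151bpm 4/4) — PASS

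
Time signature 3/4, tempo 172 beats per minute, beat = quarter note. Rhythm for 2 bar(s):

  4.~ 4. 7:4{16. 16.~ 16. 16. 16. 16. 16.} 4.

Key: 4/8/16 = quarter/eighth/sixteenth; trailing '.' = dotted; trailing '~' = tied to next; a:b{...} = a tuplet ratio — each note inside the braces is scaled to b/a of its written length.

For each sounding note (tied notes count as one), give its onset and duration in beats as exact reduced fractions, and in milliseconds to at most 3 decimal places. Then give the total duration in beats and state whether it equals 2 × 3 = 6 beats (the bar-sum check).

1) 0.0ms=0b +1046.512ms=3b
2) 1046.512ms=3b +74.751ms=3/14b
3) 1121.262ms=45/14b +149.502ms=3/7b
4) 1270.764ms=51/14b +74.751ms=3/14b
5) 1345.515ms=27/7b +74.751ms=3/14b
6) 1420.266ms=57/14b +74.751ms=3/14b
7) 1495.017ms=30/7b +74.751ms=3/14b
8) 1569.767ms=9/2b +523.256ms=3/2b
Σ=6b of 6 (172bpm 3/4) — PASS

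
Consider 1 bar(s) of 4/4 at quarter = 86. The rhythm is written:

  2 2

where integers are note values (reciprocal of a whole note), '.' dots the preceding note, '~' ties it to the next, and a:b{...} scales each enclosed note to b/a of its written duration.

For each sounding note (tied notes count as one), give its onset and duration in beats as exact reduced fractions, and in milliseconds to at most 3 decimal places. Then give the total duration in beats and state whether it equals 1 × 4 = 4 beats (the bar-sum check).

1) 0.0ms=0b +1395.349ms=2b
2) 1395.349ms=2b +1395.349ms=2b
Σ=4b of 4 (86bpm 4/4) — PASS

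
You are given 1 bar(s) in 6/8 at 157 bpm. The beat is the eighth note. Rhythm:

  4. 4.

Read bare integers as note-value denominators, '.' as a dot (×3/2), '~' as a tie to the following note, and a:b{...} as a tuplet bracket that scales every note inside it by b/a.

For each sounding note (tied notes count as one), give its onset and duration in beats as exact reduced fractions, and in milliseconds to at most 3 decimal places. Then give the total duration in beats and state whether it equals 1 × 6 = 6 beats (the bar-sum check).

1) 0.0ms=0b +1146.497ms=3b
2) 1146.497ms=3b +1146.497ms=3b
Σ=6b of 6 (157bpm 6/8) — PASS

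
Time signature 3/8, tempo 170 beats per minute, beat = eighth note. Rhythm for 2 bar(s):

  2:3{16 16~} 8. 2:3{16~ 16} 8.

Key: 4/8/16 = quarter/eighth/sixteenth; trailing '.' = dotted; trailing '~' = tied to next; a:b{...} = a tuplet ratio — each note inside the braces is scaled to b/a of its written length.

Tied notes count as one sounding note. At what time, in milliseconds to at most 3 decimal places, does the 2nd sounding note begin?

note 2 onset = 3/4b = 264.706ms

1. 0.0ms @ 0 + 264.706ms (3/4)
2. 264.706ms @ 3/4 + 794.118ms (9/4)
3. 1058.824ms @ 3 + 529.412ms (3/2)
4. 1588.235ms @ 9/2 + 529.412ms (3/2)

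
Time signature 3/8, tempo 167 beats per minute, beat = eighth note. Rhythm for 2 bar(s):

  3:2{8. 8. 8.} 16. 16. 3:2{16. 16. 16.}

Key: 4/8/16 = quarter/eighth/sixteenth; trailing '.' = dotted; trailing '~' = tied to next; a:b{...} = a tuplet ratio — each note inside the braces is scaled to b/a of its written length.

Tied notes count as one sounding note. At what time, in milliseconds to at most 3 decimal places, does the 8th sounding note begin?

note 8 onset = 11/2b = 1976.048ms

1. 0.0ms @ 0 + 359.281ms (1)
2. 359.281ms @ 1 + 359.281ms (1)
3. 718.563ms @ 2 + 359.281ms (1)
4. 1077.844ms @ 3 + 269.461ms (3/4)
5. 1347.305ms @ 15/4 + 269.461ms (3/4)
6. 1616.766ms @ 9/2 + 179.641ms (1/2)
7. 1796.407ms @ 5 + 179.641ms (1/2)
8. 1976.048ms @ 11/2 + 179.641ms (1/2)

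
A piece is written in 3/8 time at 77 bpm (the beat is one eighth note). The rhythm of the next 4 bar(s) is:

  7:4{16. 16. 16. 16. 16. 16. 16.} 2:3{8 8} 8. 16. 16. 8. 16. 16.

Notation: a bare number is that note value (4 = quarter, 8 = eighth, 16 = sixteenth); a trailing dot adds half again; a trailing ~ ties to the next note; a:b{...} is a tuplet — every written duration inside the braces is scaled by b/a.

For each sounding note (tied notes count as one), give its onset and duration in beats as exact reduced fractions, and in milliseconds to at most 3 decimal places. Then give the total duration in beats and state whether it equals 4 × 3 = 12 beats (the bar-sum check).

1) 0.0ms=0b +333.952ms=3/7b
2) 333.952ms=3/7b +333.952ms=3/7b
3) 667.904ms=6/7b +333.952ms=3/7b
4) 1001.855ms=9/7b +333.952ms=3/7b
5) 1335.807ms=12/7b +333.952ms=3/7b
6) 1669.759ms=15/7b +333.952ms=3/7b
7) 2003.711ms=18/7b +333.952ms=3/7b
8) 2337.662ms=3b +1168.831ms=3/2b
9) 3506.494ms=9/2b +1168.831ms=3/2b
10) 4675.325ms=6b +1168.831ms=3/2b
11) 5844.156ms=15/2b +584.416ms=3/4b
12) 6428.571ms=33/4b +584.416ms=3/4b
13) 7012.987ms=9b +1168.831ms=3/2b
14) 8181.818ms=21/2b +584.416ms=3/4b
15) 8766.234ms=45/4b +584.416ms=3/4b
Σ=12b of 12 (77bpm 3/8) — PASS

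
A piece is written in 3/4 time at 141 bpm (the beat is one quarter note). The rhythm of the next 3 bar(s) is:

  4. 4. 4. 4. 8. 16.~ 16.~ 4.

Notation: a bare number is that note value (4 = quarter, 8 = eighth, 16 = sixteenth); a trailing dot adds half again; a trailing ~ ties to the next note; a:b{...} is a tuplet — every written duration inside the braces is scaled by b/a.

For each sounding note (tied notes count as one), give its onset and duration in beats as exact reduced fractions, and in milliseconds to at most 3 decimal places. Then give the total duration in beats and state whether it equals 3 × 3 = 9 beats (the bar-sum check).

1) 0.0ms=0b +638.298ms=3/2b
2) 638.298ms=3/2b +638.298ms=3/2b
3) 1276.596ms=3b +638.298ms=3/2b
4) 1914.894ms=9/2b +638.298ms=3/2b
5) 2553.191ms=6b +319.149ms=3/4b
6) 2872.34ms=27/4b +957.447ms=9/4b
Σ=9b of 9 (141bpm 3/4) — PASS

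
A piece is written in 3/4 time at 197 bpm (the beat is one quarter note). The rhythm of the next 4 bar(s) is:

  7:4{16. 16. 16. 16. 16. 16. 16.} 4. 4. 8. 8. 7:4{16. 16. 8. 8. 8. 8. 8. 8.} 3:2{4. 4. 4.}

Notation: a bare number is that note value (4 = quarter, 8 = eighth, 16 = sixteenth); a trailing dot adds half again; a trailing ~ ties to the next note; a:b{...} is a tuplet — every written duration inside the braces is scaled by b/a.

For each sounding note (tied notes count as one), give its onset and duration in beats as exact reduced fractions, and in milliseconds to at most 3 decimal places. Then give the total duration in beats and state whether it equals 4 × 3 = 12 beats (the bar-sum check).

1) 0.0ms=0b +65.265ms=3/14b
2) 65.265ms=3/14b +65.265ms=3/14b
3) 130.529ms=3/7b +65.265ms=3/14b
4) 195.794ms=9/14b +65.265ms=3/14b
5) 261.059ms=6/7b +65.265ms=3/14b
6) 326.323ms=15/14b +65.265ms=3/14b
7) 391.588ms=9/7b +65.265ms=3/14b
8) 456.853ms=3/2b +456.853ms=3/2b
9) 913.706ms=3b +456.853ms=3/2b
10) 1370.558ms=9/2b +228.426ms=3/4b
11) 1598.985ms=21/4b +228.426ms=3/4b
12) 1827.411ms=6b +65.265ms=3/14b
13) 1892.676ms=87/14b +65.265ms=3/14b
14) 1957.941ms=45/7b +130.529ms=3/7b
15) 2088.47ms=48/7b +130.529ms=3/7b
16) 2218.999ms=51/7b +130.529ms=3/7b
17) 2349.529ms=54/7b +130.529ms=3/7b
18) 2480.058ms=57/7b +130.529ms=3/7b
19) 2610.587ms=60/7b +130.529ms=3/7b
20) 2741.117ms=9b +304.569ms=1b
21) 3045.685ms=10b +304.569ms=1b
22) 3350.254ms=11b +304.569ms=1b
Σ=12b of 12 (197bpm 3/4) — PASS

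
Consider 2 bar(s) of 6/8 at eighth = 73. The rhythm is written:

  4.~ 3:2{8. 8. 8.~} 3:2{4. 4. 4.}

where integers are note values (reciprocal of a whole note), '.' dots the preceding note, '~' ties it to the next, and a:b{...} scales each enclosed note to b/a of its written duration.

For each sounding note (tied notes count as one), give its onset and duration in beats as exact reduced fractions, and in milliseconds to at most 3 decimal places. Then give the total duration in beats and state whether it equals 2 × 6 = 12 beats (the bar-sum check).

1) 0.0ms=0b +3287.671ms=4b
2) 3287.671ms=4b +821.918ms=1b
3) 4109.589ms=5b +2465.753ms=3b
4) 6575.342ms=8b +1643.836ms=2b
5) 8219.178ms=10b +1643.836ms=2b
Σ=12b of 12 (73bpm 6/8) — PASS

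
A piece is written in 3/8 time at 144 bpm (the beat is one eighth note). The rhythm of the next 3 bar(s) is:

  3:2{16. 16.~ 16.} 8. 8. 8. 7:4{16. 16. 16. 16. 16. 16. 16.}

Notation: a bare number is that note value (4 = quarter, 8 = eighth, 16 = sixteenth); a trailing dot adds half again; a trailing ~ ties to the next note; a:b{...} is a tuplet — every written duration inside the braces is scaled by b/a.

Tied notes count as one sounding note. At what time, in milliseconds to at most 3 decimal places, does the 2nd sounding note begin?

1. 0.0ms @ 0 + 208.333ms (1/2)
2. 208.333ms @ 1/2 + 416.667ms (1)
3. 625.0ms @ 3/2 + 625.0ms (3/2)
4. 1250.0ms @ 3 + 625.0ms (3/2)
5. 1875.0ms @ 9/2 + 625.0ms (3/2)
6. 2500.0ms @ 6 + 178.571ms (3/7)
7. 2678.571ms @ 45/7 + 178.571ms (3/7)
8. 2857.143ms @ 48/7 + 178.571ms (3/7)
9. 3035.714ms @ 51/7 + 178.571ms (3/7)
10. 3214.286ms @ 54/7 + 178.571ms (3/7)
11. 3392.857ms @ 57/7 + 178.571ms (3/7)
12. 3571.429ms @ 60/7 + 178.571ms (3/7)

note 2 onset = 1/2b = 208.333ms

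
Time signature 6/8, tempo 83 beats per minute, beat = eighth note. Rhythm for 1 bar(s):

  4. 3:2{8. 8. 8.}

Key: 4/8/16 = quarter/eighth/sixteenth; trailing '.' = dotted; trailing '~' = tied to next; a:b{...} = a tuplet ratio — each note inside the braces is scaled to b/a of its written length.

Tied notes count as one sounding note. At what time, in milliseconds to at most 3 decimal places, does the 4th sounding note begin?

note 4 onset = 5b = 3614.458ms

1. 0.0ms @ 0 + 2168.675ms (3)
2. 2168.675ms @ 3 + 722.892ms (1)
3. 2891.566ms @ 4 + 722.892ms (1)
4. 3614.458ms @ 5 + 722.892ms (1)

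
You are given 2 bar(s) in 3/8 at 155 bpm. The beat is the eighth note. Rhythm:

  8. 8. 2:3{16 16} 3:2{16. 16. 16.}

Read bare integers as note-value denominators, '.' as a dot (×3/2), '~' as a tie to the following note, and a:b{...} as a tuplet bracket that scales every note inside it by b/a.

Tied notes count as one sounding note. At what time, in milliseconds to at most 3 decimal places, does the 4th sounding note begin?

note 4 onset = 15/4b = 1451.613ms

1. 0.0ms @ 0 + 580.645ms (3/2)
2. 580.645ms @ 3/2 + 580.645ms (3/2)
3. 1161.29ms @ 3 + 290.323ms (3/4)
4. 1451.613ms @ 15/4 + 290.323ms (3/4)
5. 1741.935ms @ 9/2 + 193.548ms (1/2)
6. 1935.484ms @ 5 + 193.548ms (1/2)
7. 2129.032ms @ 11/2 + 193.548ms (1/2)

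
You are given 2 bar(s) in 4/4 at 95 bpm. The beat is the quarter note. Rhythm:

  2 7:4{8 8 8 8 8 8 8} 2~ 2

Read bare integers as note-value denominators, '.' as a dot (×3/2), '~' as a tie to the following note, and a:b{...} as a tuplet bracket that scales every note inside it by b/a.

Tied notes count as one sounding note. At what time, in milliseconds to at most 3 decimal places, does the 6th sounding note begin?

1. 0.0ms @ 0 + 1263.158ms (2)
2. 1263.158ms @ 2 + 180.451ms (2/7)
3. 1443.609ms @ 16/7 + 180.451ms (2/7)
4. 1624.06ms @ 18/7 + 180.451ms (2/7)
5. 1804.511ms @ 20/7 + 180.451ms (2/7)
6. 1984.962ms @ 22/7 + 180.451ms (2/7)
7. 2165.414ms @ 24/7 + 180.451ms (2/7)
8. 2345.865ms @ 26/7 + 180.451ms (2/7)
9. 2526.316ms @ 4 + 2526.316ms (4)

note 6 onset = 22/7b = 1984.962ms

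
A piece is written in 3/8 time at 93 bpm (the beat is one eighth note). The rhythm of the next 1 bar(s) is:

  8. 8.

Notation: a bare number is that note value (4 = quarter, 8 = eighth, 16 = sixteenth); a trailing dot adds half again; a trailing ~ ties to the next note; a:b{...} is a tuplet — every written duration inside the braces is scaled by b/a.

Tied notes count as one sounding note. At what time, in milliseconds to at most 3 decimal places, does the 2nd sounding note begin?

note 2 onset = 3/2b = 967.742ms

1. 0.0ms @ 0 + 967.742ms (3/2)
2. 967.742ms @ 3/2 + 967.742ms (3/2)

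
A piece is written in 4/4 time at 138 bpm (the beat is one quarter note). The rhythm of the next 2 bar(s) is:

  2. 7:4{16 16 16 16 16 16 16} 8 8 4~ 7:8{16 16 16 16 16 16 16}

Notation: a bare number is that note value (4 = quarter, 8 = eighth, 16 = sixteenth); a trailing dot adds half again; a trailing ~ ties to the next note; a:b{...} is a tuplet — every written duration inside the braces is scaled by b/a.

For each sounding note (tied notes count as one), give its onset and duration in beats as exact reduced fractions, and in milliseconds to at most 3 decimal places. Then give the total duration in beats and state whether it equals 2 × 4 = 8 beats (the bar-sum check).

1) 0.0ms=0b +1304.348ms=3b
2) 1304.348ms=3b +62.112ms=1/7b
3) 1366.46ms=22/7b +62.112ms=1/7b
4) 1428.571ms=23/7b +62.112ms=1/7b
5) 1490.683ms=24/7b +62.112ms=1/7b
6) 1552.795ms=25/7b +62.112ms=1/7b
7) 1614.907ms=26/7b +62.112ms=1/7b
8) 1677.019ms=27/7b +62.112ms=1/7b
9) 1739.13ms=4b +217.391ms=1/2b
10) 1956.522ms=9/2b +217.391ms=1/2b
11) 2173.913ms=5b +559.006ms=9/7b
12) 2732.919ms=44/7b +124.224ms=2/7b
13) 2857.143ms=46/7b +124.224ms=2/7b
14) 2981.366ms=48/7b +124.224ms=2/7b
15) 3105.59ms=50/7b +124.224ms=2/7b
16) 3229.814ms=52/7b +124.224ms=2/7b
17) 3354.037ms=54/7b +124.224ms=2/7b
Σ=8b of 8 (138bpm 4/4) — PASS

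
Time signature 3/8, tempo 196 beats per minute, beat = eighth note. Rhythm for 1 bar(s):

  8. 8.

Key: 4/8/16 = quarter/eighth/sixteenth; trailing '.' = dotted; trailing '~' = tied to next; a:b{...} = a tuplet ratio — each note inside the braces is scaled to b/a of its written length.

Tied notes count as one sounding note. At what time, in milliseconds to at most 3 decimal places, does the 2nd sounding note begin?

1. 0.0ms @ 0 + 459.184ms (3/2)
2. 459.184ms @ 3/2 + 459.184ms (3/2)

note 2 onset = 3/2b = 459.184ms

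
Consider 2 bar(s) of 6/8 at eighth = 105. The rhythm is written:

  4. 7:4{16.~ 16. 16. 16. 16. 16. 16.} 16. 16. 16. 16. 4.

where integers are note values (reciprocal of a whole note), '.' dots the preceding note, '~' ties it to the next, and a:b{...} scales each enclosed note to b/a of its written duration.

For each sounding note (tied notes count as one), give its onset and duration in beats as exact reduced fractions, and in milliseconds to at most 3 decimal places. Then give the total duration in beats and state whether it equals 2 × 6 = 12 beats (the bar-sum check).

1) 0.0ms=0b +1714.286ms=3b
2) 1714.286ms=3b +489.796ms=6/7b
3) 2204.082ms=27/7b +244.898ms=3/7b
4) 2448.98ms=30/7b +244.898ms=3/7b
5) 2693.878ms=33/7b +244.898ms=3/7b
6) 2938.776ms=36/7b +244.898ms=3/7b
7) 3183.673ms=39/7b +244.898ms=3/7b
8) 3428.571ms=6b +428.571ms=3/4b
9) 3857.143ms=27/4b +428.571ms=3/4b
10) 4285.714ms=15/2b +428.571ms=3/4b
11) 4714.286ms=33/4b +428.571ms=3/4b
12) 5142.857ms=9b +1714.286ms=3b
Σ=12b of 12 (105bpm 6/8) — PASS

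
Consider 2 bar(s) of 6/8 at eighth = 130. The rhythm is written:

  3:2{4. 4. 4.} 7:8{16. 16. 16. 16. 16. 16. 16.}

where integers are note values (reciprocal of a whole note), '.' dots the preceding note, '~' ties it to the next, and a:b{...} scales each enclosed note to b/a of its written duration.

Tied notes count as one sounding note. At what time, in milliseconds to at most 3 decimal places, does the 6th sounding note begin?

note 6 onset = 54/7b = 3560.44ms

1. 0.0ms @ 0 + 923.077ms (2)
2. 923.077ms @ 2 + 923.077ms (2)
3. 1846.154ms @ 4 + 923.077ms (2)
4. 2769.231ms @ 6 + 395.604ms (6/7)
5. 3164.835ms @ 48/7 + 395.604ms (6/7)
6. 3560.44ms @ 54/7 + 395.604ms (6/7)
7. 3956.044ms @ 60/7 + 395.604ms (6/7)
8. 4351.648ms @ 66/7 + 395.604ms (6/7)
9. 4747.253ms @ 72/7 + 395.604ms (6/7)
10. 5142.857ms @ 78/7 + 395.604ms (6/7)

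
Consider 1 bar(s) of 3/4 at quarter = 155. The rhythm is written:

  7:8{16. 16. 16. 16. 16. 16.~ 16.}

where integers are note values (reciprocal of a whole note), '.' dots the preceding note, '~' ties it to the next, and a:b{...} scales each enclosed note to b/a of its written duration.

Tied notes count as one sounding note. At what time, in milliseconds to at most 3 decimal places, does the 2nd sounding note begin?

note 2 onset = 3/7b = 165.899ms

1. 0.0ms @ 0 + 165.899ms (3/7)
2. 165.899ms @ 3/7 + 165.899ms (3/7)
3. 331.797ms @ 6/7 + 165.899ms (3/7)
4. 497.696ms @ 9/7 + 165.899ms (3/7)
5. 663.594ms @ 12/7 + 165.899ms (3/7)
6. 829.493ms @ 15/7 + 331.797ms (6/7)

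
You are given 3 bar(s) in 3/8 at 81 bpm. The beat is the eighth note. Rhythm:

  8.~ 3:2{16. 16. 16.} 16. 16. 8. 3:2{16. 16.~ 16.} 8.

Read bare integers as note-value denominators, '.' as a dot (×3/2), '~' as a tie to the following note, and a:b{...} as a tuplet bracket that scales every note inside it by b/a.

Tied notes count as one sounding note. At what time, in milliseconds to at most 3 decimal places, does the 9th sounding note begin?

1. 0.0ms @ 0 + 1481.481ms (2)
2. 1481.481ms @ 2 + 370.37ms (1/2)
3. 1851.852ms @ 5/2 + 370.37ms (1/2)
4. 2222.222ms @ 3 + 555.556ms (3/4)
5. 2777.778ms @ 15/4 + 555.556ms (3/4)
6. 3333.333ms @ 9/2 + 1111.111ms (3/2)
7. 4444.444ms @ 6 + 370.37ms (1/2)
8. 4814.815ms @ 13/2 + 740.741ms (1)
9. 5555.556ms @ 15/2 + 1111.111ms (3/2)

note 9 onset = 15/2b = 5555.556ms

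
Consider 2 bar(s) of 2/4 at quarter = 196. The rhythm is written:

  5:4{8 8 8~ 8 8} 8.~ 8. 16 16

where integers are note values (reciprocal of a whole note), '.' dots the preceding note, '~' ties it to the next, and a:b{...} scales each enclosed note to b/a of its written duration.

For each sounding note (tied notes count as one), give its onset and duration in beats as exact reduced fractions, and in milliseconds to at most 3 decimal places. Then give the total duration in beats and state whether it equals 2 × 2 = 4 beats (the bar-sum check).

1) 0.0ms=0b +122.449ms=2/5b
2) 122.449ms=2/5b +122.449ms=2/5b
3) 244.898ms=4/5b +244.898ms=4/5b
4) 489.796ms=8/5b +122.449ms=2/5b
5) 612.245ms=2b +459.184ms=3/2b
6) 1071.429ms=7/2b +76.531ms=1/4b
7) 1147.959ms=15/4b +76.531ms=1/4b
Σ=4b of 4 (196bpm 2/4) — PASS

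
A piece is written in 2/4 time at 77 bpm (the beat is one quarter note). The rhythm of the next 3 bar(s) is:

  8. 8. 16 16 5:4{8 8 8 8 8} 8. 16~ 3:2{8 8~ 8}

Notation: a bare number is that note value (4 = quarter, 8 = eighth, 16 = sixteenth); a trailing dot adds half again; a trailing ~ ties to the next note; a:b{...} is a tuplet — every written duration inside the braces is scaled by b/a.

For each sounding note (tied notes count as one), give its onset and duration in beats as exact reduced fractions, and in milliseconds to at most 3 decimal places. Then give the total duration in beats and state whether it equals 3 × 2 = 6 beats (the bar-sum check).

1) 0.0ms=0b +584.416ms=3/4b
2) 584.416ms=3/4b +584.416ms=3/4b
3) 1168.831ms=3/2b +194.805ms=1/4b
4) 1363.636ms=7/4b +194.805ms=1/4b
5) 1558.442ms=2b +311.688ms=2/5b
6) 1870.13ms=12/5b +311.688ms=2/5b
7) 2181.818ms=14/5b +311.688ms=2/5b
8) 2493.506ms=16/5b +311.688ms=2/5b
9) 2805.195ms=18/5b +311.688ms=2/5b
10) 3116.883ms=4b +584.416ms=3/4b
11) 3701.299ms=19/4b +454.545ms=7/12b
12) 4155.844ms=16/3b +519.481ms=2/3b
Σ=6b of 6 (77bpm 2/4) — PASS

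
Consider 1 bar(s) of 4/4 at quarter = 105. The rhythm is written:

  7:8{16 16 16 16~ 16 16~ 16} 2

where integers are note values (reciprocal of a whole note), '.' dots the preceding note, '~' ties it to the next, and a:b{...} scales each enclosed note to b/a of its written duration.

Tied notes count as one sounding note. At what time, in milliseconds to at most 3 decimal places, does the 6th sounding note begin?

1. 0.0ms @ 0 + 163.265ms (2/7)
2. 163.265ms @ 2/7 + 163.265ms (2/7)
3. 326.531ms @ 4/7 + 163.265ms (2/7)
4. 489.796ms @ 6/7 + 326.531ms (4/7)
5. 816.327ms @ 10/7 + 326.531ms (4/7)
6. 1142.857ms @ 2 + 1142.857ms (2)

note 6 onset = 2b = 1142.857ms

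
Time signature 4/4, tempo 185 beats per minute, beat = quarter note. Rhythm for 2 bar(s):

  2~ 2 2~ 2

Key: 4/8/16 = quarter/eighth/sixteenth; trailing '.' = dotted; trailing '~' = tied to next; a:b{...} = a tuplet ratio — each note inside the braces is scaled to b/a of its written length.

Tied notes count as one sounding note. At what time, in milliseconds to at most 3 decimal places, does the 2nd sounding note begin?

note 2 onset = 4b = 1297.297ms

1. 0.0ms @ 0 + 1297.297ms (4)
2. 1297.297ms @ 4 + 1297.297ms (4)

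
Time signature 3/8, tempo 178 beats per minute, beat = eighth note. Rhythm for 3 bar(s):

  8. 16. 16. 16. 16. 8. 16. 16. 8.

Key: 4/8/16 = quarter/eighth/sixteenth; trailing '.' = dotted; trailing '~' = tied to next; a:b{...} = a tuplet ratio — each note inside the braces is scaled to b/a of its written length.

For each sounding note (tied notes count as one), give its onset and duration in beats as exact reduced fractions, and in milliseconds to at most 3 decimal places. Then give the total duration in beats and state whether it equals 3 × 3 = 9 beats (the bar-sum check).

1) 0.0ms=0b +505.618ms=3/2b
2) 505.618ms=3/2b +252.809ms=3/4b
3) 758.427ms=9/4b +252.809ms=3/4b
4) 1011.236ms=3b +252.809ms=3/4b
5) 1264.045ms=15/4b +252.809ms=3/4b
6) 1516.854ms=9/2b +505.618ms=3/2b
7) 2022.472ms=6b +252.809ms=3/4b
8) 2275.281ms=27/4b +252.809ms=3/4b
9) 2528.09ms=15/2b +505.618ms=3/2b
Σ=9b of 9 (178bpm 3/8) — PASS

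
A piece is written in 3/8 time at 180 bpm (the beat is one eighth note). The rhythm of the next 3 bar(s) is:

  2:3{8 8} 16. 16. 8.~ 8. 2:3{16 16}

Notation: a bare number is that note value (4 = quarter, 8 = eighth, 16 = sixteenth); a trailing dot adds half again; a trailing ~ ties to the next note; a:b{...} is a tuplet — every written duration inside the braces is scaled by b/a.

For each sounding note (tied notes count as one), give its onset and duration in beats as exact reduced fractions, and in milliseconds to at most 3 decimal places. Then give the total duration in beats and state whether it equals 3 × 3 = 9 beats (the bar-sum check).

1) 0.0ms=0b +500.0ms=3/2b
2) 500.0ms=3/2b +500.0ms=3/2b
3) 1000.0ms=3b +250.0ms=3/4b
4) 1250.0ms=15/4b +250.0ms=3/4b
5) 1500.0ms=9/2b +1000.0ms=3b
6) 2500.0ms=15/2b +250.0ms=3/4b
7) 2750.0ms=33/4b +250.0ms=3/4b
Σ=9b of 9 (180bpm 3/8) — PASS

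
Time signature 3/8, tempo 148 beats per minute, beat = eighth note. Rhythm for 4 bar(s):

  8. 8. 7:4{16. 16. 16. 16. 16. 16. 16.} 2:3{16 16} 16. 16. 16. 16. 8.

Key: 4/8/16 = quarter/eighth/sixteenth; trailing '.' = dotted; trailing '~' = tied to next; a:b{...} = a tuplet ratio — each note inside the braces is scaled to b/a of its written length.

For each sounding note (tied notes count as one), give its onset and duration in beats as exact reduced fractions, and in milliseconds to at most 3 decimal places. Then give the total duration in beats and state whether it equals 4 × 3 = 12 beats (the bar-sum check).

1) 0.0ms=0b +608.108ms=3/2b
2) 608.108ms=3/2b +608.108ms=3/2b
3) 1216.216ms=3b +173.745ms=3/7b
4) 1389.961ms=24/7b +173.745ms=3/7b
5) 1563.707ms=27/7b +173.745ms=3/7b
6) 1737.452ms=30/7b +173.745ms=3/7b
7) 1911.197ms=33/7b +173.745ms=3/7b
8) 2084.942ms=36/7b +173.745ms=3/7b
9) 2258.687ms=39/7b +173.745ms=3/7b
10) 2432.432ms=6b +304.054ms=3/4b
11) 2736.486ms=27/4b +304.054ms=3/4b
12) 3040.541ms=15/2b +304.054ms=3/4b
13) 3344.595ms=33/4b +304.054ms=3/4b
14) 3648.649ms=9b +304.054ms=3/4b
15) 3952.703ms=39/4b +304.054ms=3/4b
16) 4256.757ms=21/2b +608.108ms=3/2b
Σ=12b of 12 (148bpm 3/8) — PASS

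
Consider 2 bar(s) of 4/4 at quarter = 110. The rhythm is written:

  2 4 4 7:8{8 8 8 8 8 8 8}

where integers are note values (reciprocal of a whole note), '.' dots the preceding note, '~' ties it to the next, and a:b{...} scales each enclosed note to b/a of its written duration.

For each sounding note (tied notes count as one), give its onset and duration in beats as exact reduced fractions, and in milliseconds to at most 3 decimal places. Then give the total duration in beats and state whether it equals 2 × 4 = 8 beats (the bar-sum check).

1) 0.0ms=0b +1090.909ms=2b
2) 1090.909ms=2b +545.455ms=1b
3) 1636.364ms=3b +545.455ms=1b
4) 2181.818ms=4b +311.688ms=4/7b
5) 2493.506ms=32/7b +311.688ms=4/7b
6) 2805.195ms=36/7b +311.688ms=4/7b
7) 3116.883ms=40/7b +311.688ms=4/7b
8) 3428.571ms=44/7b +311.688ms=4/7b
9) 3740.26ms=48/7b +311.688ms=4/7b
10) 4051.948ms=52/7b +311.688ms=4/7b
Σ=8b of 8 (110bpm 4/4) — PASS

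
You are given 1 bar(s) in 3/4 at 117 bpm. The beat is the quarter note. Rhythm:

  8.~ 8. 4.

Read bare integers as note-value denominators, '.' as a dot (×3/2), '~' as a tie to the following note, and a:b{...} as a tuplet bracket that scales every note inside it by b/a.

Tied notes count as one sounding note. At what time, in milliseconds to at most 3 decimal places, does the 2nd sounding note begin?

note 2 onset = 3/2b = 769.231ms

1. 0.0ms @ 0 + 769.231ms (3/2)
2. 769.231ms @ 3/2 + 769.231ms (3/2)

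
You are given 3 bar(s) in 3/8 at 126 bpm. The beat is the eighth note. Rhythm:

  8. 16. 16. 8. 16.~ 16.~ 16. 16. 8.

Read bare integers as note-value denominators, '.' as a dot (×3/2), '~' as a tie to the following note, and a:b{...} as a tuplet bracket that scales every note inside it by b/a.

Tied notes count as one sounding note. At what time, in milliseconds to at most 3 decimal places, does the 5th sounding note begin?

1. 0.0ms @ 0 + 714.286ms (3/2)
2. 714.286ms @ 3/2 + 357.143ms (3/4)
3. 1071.429ms @ 9/4 + 357.143ms (3/4)
4. 1428.571ms @ 3 + 714.286ms (3/2)
5. 2142.857ms @ 9/2 + 1071.429ms (9/4)
6. 3214.286ms @ 27/4 + 357.143ms (3/4)
7. 3571.429ms @ 15/2 + 714.286ms (3/2)

note 5 onset = 9/2b = 2142.857ms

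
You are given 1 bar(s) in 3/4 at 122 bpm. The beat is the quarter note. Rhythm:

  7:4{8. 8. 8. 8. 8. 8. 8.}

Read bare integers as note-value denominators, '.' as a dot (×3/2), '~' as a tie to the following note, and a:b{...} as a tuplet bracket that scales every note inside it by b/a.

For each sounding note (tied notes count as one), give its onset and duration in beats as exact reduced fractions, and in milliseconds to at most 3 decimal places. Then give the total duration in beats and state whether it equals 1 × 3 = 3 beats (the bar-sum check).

1) 0.0ms=0b +210.773ms=3/7b
2) 210.773ms=3/7b +210.773ms=3/7b
3) 421.546ms=6/7b +210.773ms=3/7b
4) 632.319ms=9/7b +210.773ms=3/7b
5) 843.091ms=12/7b +210.773ms=3/7b
6) 1053.864ms=15/7b +210.773ms=3/7b
7) 1264.637ms=18/7b +210.773ms=3/7b
Σ=3b of 3 (122bpm 3/4) — PASS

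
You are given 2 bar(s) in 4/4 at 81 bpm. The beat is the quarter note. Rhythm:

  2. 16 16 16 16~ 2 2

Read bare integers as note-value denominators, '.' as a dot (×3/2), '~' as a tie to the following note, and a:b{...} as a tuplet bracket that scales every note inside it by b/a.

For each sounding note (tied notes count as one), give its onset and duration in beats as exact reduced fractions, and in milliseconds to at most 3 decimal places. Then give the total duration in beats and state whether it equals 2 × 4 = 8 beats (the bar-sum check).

1) 0.0ms=0b +2222.222ms=3b
2) 2222.222ms=3b +185.185ms=1/4b
3) 2407.407ms=13/4b +185.185ms=1/4b
4) 2592.593ms=7/2b +185.185ms=1/4b
5) 2777.778ms=15/4b +1666.667ms=9/4b
6) 4444.444ms=6b +1481.481ms=2b
Σ=8b of 8 (81bpm 4/4) — PASS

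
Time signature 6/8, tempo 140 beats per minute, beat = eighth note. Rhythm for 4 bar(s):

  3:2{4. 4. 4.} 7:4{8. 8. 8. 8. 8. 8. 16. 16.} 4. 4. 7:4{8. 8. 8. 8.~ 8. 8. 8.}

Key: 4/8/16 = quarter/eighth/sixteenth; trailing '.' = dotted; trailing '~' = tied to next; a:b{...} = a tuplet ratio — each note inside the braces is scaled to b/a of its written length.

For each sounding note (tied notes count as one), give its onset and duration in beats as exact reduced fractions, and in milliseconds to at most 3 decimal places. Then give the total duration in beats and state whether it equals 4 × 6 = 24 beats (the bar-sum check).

1) 0.0ms=0b +857.143ms=2b
2) 857.143ms=2b +857.143ms=2b
3) 1714.286ms=4b +857.143ms=2b
4) 2571.429ms=6b +367.347ms=6/7b
5) 2938.776ms=48/7b +367.347ms=6/7b
6) 3306.122ms=54/7b +367.347ms=6/7b
7) 3673.469ms=60/7b +367.347ms=6/7b
8) 4040.816ms=66/7b +367.347ms=6/7b
9) 4408.163ms=72/7b +367.347ms=6/7b
10) 4775.51ms=78/7b +183.673ms=3/7b
11) 4959.184ms=81/7b +183.673ms=3/7b
12) 5142.857ms=12b +1285.714ms=3b
13) 6428.571ms=15b +1285.714ms=3b
14) 7714.286ms=18b +367.347ms=6/7b
15) 8081.633ms=132/7b +367.347ms=6/7b
16) 8448.98ms=138/7b +367.347ms=6/7b
17) 8816.327ms=144/7b +734.694ms=12/7b
18) 9551.02ms=156/7b +367.347ms=6/7b
19) 9918.367ms=162/7b +367.347ms=6/7b
Σ=24b of 24 (140bpm 6/8) — PASS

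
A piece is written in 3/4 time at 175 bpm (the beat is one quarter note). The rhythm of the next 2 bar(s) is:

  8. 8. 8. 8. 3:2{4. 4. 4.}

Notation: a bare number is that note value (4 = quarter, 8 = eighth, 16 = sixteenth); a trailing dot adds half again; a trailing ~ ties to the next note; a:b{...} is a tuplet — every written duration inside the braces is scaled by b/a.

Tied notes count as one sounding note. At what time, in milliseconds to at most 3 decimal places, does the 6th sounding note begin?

1. 0.0ms @ 0 + 257.143ms (3/4)
2. 257.143ms @ 3/4 + 257.143ms (3/4)
3. 514.286ms @ 3/2 + 257.143ms (3/4)
4. 771.429ms @ 9/4 + 257.143ms (3/4)
5. 1028.571ms @ 3 + 342.857ms (1)
6. 1371.429ms @ 4 + 342.857ms (1)
7. 1714.286ms @ 5 + 342.857ms (1)

note 6 onset = 4b = 1371.429ms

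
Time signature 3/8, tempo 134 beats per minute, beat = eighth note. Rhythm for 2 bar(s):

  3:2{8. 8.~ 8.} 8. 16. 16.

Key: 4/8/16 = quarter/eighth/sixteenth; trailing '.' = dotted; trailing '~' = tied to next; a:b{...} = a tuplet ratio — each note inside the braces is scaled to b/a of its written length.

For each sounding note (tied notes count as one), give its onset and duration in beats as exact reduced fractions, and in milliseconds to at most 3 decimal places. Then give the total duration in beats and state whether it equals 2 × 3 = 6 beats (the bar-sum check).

1) 0.0ms=0b +447.761ms=1b
2) 447.761ms=1b +895.522ms=2b
3) 1343.284ms=3b +671.642ms=3/2b
4) 2014.925ms=9/2b +335.821ms=3/4b
5) 2350.746ms=21/4b +335.821ms=3/4b
Σ=6b of 6 (134bpm 3/8) — PASS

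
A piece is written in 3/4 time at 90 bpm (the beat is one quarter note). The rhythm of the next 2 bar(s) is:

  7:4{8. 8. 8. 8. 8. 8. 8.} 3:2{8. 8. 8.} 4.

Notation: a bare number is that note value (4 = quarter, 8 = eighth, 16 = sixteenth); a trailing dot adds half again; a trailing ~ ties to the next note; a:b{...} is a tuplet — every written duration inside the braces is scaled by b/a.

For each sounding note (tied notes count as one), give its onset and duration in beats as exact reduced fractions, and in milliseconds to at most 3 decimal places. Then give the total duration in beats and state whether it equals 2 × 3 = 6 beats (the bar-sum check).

1) 0.0ms=0b +285.714ms=3/7b
2) 285.714ms=3/7b +285.714ms=3/7b
3) 571.429ms=6/7b +285.714ms=3/7b
4) 857.143ms=9/7b +285.714ms=3/7b
5) 1142.857ms=12/7b +285.714ms=3/7b
6) 1428.571ms=15/7b +285.714ms=3/7b
7) 1714.286ms=18/7b +285.714ms=3/7b
8) 2000.0ms=3b +333.333ms=1/2b
9) 2333.333ms=7/2b +333.333ms=1/2b
10) 2666.667ms=4b +333.333ms=1/2b
11) 3000.0ms=9/2b +1000.0ms=3/2b
Σ=6b of 6 (90bpm 3/4) — PASS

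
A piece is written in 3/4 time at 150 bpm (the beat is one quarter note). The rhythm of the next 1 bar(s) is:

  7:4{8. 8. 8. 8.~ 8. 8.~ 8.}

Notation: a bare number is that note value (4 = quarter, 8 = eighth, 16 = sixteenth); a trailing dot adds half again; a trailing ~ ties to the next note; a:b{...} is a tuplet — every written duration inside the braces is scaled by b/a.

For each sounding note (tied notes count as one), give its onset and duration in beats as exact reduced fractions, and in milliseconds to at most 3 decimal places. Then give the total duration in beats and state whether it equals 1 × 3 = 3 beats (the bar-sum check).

1) 0.0ms=0b +171.429ms=3/7b
2) 171.429ms=3/7b +171.429ms=3/7b
3) 342.857ms=6/7b +171.429ms=3/7b
4) 514.286ms=9/7b +342.857ms=6/7b
5) 857.143ms=15/7b +342.857ms=6/7b
Σ=3b of 3 (150bpm 3/4) — PASS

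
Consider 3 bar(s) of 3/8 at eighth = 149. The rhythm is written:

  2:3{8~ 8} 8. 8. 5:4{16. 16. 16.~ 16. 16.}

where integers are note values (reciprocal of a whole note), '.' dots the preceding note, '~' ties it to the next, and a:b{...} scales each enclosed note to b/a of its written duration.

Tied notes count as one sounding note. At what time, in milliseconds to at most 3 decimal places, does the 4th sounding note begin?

note 4 onset = 6b = 2416.107ms

1. 0.0ms @ 0 + 1208.054ms (3)
2. 1208.054ms @ 3 + 604.027ms (3/2)
3. 1812.081ms @ 9/2 + 604.027ms (3/2)
4. 2416.107ms @ 6 + 241.611ms (3/5)
5. 2657.718ms @ 33/5 + 241.611ms (3/5)
6. 2899.329ms @ 36/5 + 483.221ms (6/5)
7. 3382.55ms @ 42/5 + 241.611ms (3/5)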